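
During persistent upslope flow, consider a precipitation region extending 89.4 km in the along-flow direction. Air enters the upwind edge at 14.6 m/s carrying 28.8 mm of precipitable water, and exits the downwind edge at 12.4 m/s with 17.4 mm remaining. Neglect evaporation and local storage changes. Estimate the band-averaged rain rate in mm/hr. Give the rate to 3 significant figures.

Column moisture flux per unit crosswind length is F = V × PW.
Inflow: F_in = 14.6 × 28.8 = 420.48 mm·m/s
Outflow: F_out = 12.4 × 17.4 = 215.76 mm·m/s
Steady-state rate R = (F_in − F_out)/L = (420.48 − 215.76) / 89400 m = 2.290e-03 mm/s.
R = 2.290e-03 × 3600 = 8.24 mm/hr.

R ≈ 8.24 mm/hr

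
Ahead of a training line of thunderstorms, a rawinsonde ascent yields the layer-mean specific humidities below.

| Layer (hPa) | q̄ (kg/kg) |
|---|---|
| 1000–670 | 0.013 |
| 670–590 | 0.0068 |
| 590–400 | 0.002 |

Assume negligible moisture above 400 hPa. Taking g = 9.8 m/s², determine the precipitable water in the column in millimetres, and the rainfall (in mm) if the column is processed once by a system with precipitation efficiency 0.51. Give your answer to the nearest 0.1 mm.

Precipitable water is the column-integrated vapour mass per unit area: PW = (1/g) Σ q̄ Δp, with q in kg/kg and Δp in Pa (1 kg/m² of water = 1 mm).
Layer 1000–670 hPa: Δp = 330 hPa = 33000 Pa, q̄ = 0.013 kg/kg → 0.013 × 33000 / 9.8 = 43.78 mm
Layer 670–590 hPa: Δp = 80 hPa = 8000 Pa, q̄ = 0.0068 kg/kg → 0.0068 × 8000 / 9.8 = 5.55 mm
Layer 590–400 hPa: Δp = 190 hPa = 19000 Pa, q̄ = 0.002 kg/kg → 0.002 × 19000 / 9.8 = 3.88 mm
PW = 43.78 + 5.55 + 3.88 = 53.21 ≈ 53.2 mm.
Rainfall = ε × PW = 0.51 × 53.2 = 27.1 mm.

PW ≈ 53.2 mm; rainfall ≈ 27.1 mm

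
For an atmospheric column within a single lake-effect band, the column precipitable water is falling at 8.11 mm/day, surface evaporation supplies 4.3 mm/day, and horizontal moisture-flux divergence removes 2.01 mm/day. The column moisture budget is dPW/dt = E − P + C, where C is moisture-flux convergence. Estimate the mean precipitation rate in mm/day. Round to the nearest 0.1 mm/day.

P ≈ 10.4 mm/day

dPW/dt = -8.11 mm/day.
P = E + C − dPW/dt = 4.3 + (-2.01) − (-8.11) = 10.4 mm/day.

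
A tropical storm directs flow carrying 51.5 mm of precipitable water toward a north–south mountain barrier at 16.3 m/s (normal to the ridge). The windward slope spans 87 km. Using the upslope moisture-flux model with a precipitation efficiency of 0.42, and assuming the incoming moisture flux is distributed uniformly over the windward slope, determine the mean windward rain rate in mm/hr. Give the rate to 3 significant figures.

R ≈ 14.6 mm/hr

Incoming column moisture flux per unit ridge length: F = V × PW = 16.3 × 51.5 = 839.45 mm·m/s.
Spread over the 87 km slope with efficiency ε = 0.42: R = ε·F/W = 0.42 × 839.45 / 87000 m = 4.053e-03 mm/s.
R = 4.053e-03 × 3600 = 14.6 mm/hr.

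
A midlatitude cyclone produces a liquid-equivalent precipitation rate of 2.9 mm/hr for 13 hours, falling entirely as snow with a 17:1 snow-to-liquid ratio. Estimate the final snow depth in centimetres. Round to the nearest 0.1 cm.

snow depth ≈ 64.1 cm

Liquid-equivalent depth = 2.9 × 13 = 37.7 mm.
Snow depth = 37.7 mm × 17 = 640.9 mm = 64.1 cm.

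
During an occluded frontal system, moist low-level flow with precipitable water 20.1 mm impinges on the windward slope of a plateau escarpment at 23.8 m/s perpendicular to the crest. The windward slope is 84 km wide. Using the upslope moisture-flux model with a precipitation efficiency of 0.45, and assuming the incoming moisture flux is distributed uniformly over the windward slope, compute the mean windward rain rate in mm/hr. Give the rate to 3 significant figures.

R ≈ 9.23 mm/hr

Incoming column moisture flux per unit ridge length: F = V × PW = 23.8 × 20.1 = 478.38 mm·m/s.
Spread over the 84 km slope with efficiency ε = 0.45: R = ε·F/W = 0.45 × 478.38 / 84000 m = 2.563e-03 mm/s.
R = 2.563e-03 × 3600 = 9.23 mm/hr.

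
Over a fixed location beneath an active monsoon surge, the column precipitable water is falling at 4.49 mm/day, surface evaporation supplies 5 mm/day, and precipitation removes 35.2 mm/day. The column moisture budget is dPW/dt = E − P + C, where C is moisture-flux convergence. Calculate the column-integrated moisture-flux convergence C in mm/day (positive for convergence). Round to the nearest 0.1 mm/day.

dPW/dt = -4.49 mm/day.
C = dPW/dt − E + P = (-4.49) − 5 + 35.2 = 25.7 mm/day.

C ≈ 25.7 mm/day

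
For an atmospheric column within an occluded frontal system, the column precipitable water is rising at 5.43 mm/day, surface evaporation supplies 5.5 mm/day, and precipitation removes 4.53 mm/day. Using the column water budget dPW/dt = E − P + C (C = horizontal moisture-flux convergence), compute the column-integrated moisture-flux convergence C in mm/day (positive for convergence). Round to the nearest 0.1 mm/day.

dPW/dt = +5.43 mm/day.
C = dPW/dt − E + P = (+5.43) − 5.5 + 4.53 = 4.5 mm/day.

C ≈ 4.5 mm/day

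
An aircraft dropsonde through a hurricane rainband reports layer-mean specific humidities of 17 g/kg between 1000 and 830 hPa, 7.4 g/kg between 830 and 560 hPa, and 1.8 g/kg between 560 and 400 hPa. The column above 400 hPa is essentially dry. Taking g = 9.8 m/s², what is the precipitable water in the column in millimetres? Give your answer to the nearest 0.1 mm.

PW ≈ 52.8 mm

Precipitable water is the column-integrated vapour mass per unit area: PW = (1/g) Σ q̄ Δp, with q in kg/kg and Δp in Pa (1 kg/m² of water = 1 mm).
Layer 1000–830 hPa: Δp = 170 hPa = 17000 Pa, q̄ = 0.017 kg/kg → 0.017 × 17000 / 9.8 = 29.49 mm
Layer 830–560 hPa: Δp = 270 hPa = 27000 Pa, q̄ = 0.0074 kg/kg → 0.0074 × 27000 / 9.8 = 20.39 mm
Layer 560–400 hPa: Δp = 160 hPa = 16000 Pa, q̄ = 0.0018 kg/kg → 0.0018 × 16000 / 9.8 = 2.94 mm
PW = 29.49 + 20.39 + 2.94 = 52.82 ≈ 52.8 mm.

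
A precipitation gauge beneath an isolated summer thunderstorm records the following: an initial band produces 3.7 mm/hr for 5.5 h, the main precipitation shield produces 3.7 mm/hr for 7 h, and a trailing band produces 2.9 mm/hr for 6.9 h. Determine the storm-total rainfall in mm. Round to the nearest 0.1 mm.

total ≈ 66.3 mm

Total = Σ Rᵢ Δtᵢ = 3.7 × 5.5 + 3.7 × 7 + 2.9 × 6.9
      = 20.35 + 25.9 + 20.01 = 66.3 mm.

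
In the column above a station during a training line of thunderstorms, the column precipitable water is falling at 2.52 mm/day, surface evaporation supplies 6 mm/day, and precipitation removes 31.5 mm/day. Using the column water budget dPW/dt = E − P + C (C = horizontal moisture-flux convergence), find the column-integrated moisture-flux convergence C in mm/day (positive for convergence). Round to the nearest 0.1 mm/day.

C ≈ 23.0 mm/day

dPW/dt = -2.52 mm/day.
C = dPW/dt − E + P = (-2.52) − 6 + 31.5 = 23.0 mm/day.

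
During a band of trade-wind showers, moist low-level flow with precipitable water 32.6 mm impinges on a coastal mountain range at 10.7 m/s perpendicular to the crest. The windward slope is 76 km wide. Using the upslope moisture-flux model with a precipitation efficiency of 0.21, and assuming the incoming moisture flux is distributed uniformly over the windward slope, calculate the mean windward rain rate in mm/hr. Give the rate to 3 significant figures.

R ≈ 3.47 mm/hr

Incoming column moisture flux per unit ridge length: F = V × PW = 10.7 × 32.6 = 348.82 mm·m/s.
Spread over the 76 km slope with efficiency ε = 0.21: R = ε·F/W = 0.21 × 348.82 / 76000 m = 9.638e-04 mm/s.
R = 9.638e-04 × 3600 = 3.47 mm/hr.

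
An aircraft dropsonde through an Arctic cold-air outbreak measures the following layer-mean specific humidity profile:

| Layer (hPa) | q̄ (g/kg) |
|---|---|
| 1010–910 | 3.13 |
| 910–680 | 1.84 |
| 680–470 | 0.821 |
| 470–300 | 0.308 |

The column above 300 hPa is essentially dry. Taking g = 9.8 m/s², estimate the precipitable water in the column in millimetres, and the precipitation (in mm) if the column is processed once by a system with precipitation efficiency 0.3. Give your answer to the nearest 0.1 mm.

PW ≈ 9.8 mm; precipitation ≈ 2.9 mm

Precipitable water is the column-integrated vapour mass per unit area: PW = (1/g) Σ q̄ Δp, with q in kg/kg and Δp in Pa (1 kg/m² of water = 1 mm).
Layer 1010–910 hPa: Δp = 100 hPa = 10000 Pa, q̄ = 0.00313 kg/kg → 0.00313 × 10000 / 9.8 = 3.19 mm
Layer 910–680 hPa: Δp = 230 hPa = 23000 Pa, q̄ = 0.00184 kg/kg → 0.00184 × 23000 / 9.8 = 4.32 mm
Layer 680–470 hPa: Δp = 210 hPa = 21000 Pa, q̄ = 0.000821 kg/kg → 0.000821 × 21000 / 9.8 = 1.76 mm
Layer 470–300 hPa: Δp = 170 hPa = 17000 Pa, q̄ = 0.000308 kg/kg → 0.000308 × 17000 / 9.8 = 0.53 mm
PW = 3.19 + 4.32 + 1.76 + 0.53 = 9.80 ≈ 9.8 mm.
Precipitation = ε × PW = 0.3 × 9.8 = 2.9 mm.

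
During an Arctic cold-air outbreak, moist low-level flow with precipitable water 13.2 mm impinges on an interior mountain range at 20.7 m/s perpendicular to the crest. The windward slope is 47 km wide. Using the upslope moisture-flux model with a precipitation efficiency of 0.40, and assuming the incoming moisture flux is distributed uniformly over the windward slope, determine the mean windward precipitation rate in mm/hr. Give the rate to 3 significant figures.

R ≈ 8.37 mm/hr

Incoming column moisture flux per unit ridge length: F = V × PW = 20.7 × 13.2 = 273.24 mm·m/s.
Spread over the 47 km slope with efficiency ε = 0.40: R = ε·F/W = 0.40 × 273.24 / 47000 m = 2.325e-03 mm/s.
R = 2.325e-03 × 3600 = 8.37 mm/hr.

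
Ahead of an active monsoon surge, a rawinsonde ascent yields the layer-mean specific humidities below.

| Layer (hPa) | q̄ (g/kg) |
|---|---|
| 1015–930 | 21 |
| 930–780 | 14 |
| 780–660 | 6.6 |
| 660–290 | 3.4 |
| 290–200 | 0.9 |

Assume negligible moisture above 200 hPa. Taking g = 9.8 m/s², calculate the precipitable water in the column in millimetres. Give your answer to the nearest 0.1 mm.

Precipitable water is the column-integrated vapour mass per unit area: PW = (1/g) Σ q̄ Δp, with q in kg/kg and Δp in Pa (1 kg/m² of water = 1 mm).
Layer 1015–930 hPa: Δp = 85 hPa = 8500 Pa, q̄ = 0.021 kg/kg → 0.021 × 8500 / 9.8 = 18.21 mm
Layer 930–780 hPa: Δp = 150 hPa = 15000 Pa, q̄ = 0.014 kg/kg → 0.014 × 15000 / 9.8 = 21.43 mm
Layer 780–660 hPa: Δp = 120 hPa = 12000 Pa, q̄ = 0.0066 kg/kg → 0.0066 × 12000 / 9.8 = 8.08 mm
Layer 660–290 hPa: Δp = 370 hPa = 37000 Pa, q̄ = 0.0034 kg/kg → 0.0034 × 37000 / 9.8 = 12.84 mm
Layer 290–200 hPa: Δp = 90 hPa = 9000 Pa, q̄ = 0.0009 kg/kg → 0.0009 × 9000 / 9.8 = 0.83 mm
PW = 18.21 + 21.43 + 8.08 + 12.84 + 0.83 = 61.39 ≈ 61.4 mm.

PW ≈ 61.4 mm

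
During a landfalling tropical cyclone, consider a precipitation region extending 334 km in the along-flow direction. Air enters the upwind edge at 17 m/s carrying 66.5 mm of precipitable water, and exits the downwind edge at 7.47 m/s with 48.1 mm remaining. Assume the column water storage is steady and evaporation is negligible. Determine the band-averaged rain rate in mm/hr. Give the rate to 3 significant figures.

Column moisture flux per unit crosswind length is F = V × PW.
Inflow: F_in = 17 × 66.5 = 1130.5 mm·m/s
Outflow: F_out = 7.47 × 48.1 = 359.307 mm·m/s
Steady-state rate R = (F_in − F_out)/L = (1130.5 − 359.307) / 334000 m = 2.309e-03 mm/s.
R = 2.309e-03 × 3600 = 8.31 mm/hr.

R ≈ 8.31 mm/hr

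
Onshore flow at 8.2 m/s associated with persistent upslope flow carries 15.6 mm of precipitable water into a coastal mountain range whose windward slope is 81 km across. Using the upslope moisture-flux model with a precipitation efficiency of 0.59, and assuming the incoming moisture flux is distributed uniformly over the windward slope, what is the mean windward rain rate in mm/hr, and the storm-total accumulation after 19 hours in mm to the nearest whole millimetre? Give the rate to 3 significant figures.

Incoming column moisture flux per unit ridge length: F = V × PW = 8.2 × 15.6 = 127.92 mm·m/s.
Spread over the 81 km slope with efficiency ε = 0.59: R = ε·F/W = 0.59 × 127.92 / 81000 m = 9.318e-04 mm/s.
R = 9.318e-04 × 3600 = 3.35 mm/hr.
Over 19 h: total = 3.35 × 19 = 63.65 ≈ 64 mm.

R ≈ 3.35 mm/hr; total ≈ 64 mm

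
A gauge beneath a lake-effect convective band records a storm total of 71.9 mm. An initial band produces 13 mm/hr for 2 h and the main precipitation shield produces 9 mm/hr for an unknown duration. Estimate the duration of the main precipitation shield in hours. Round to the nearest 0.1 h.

Known phases: 13 × 2 = 26 mm.
Remaining depth = 71.9 − 26 = 45.9 mm.
Duration = 45.9 / 9 = 5.1 h.

duration ≈ 5.1 h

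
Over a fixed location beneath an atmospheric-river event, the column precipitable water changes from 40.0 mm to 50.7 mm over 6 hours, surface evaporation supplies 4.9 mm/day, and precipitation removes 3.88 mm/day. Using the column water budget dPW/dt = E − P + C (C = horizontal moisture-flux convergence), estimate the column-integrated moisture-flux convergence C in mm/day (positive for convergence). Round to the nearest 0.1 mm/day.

C ≈ 41.8 mm/day

dPW/dt = (50.7 − 40.0) mm / (6/24 day) = +42.800 mm/day.
C = dPW/dt − E + P = (+42.800) − 4.9 + 3.88 = 41.8 mm/day.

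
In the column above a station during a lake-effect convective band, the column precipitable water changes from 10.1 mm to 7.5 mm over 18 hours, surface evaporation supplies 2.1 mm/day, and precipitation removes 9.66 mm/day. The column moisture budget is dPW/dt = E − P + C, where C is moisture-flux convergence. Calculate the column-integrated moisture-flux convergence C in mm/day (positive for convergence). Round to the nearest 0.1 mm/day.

C ≈ 4.1 mm/day

dPW/dt = (7.5 − 10.1) mm / (18/24 day) = -3.467 mm/day.
C = dPW/dt − E + P = (-3.467) − 2.1 + 9.66 = 4.1 mm/day.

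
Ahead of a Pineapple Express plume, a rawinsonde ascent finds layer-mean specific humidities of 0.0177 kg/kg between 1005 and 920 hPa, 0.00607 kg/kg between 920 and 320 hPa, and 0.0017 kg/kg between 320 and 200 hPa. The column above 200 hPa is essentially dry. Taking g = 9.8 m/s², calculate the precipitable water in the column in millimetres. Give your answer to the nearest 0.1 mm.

PW ≈ 54.6 mm

Precipitable water is the column-integrated vapour mass per unit area: PW = (1/g) Σ q̄ Δp, with q in kg/kg and Δp in Pa (1 kg/m² of water = 1 mm).
Layer 1005–920 hPa: Δp = 85 hPa = 8500 Pa, q̄ = 0.0177 kg/kg → 0.0177 × 8500 / 9.8 = 15.35 mm
Layer 920–320 hPa: Δp = 600 hPa = 60000 Pa, q̄ = 0.00607 kg/kg → 0.00607 × 60000 / 9.8 = 37.16 mm
Layer 320–200 hPa: Δp = 120 hPa = 12000 Pa, q̄ = 0.0017 kg/kg → 0.0017 × 12000 / 9.8 = 2.08 mm
PW = 15.35 + 37.16 + 2.08 = 54.59 ≈ 54.6 mm.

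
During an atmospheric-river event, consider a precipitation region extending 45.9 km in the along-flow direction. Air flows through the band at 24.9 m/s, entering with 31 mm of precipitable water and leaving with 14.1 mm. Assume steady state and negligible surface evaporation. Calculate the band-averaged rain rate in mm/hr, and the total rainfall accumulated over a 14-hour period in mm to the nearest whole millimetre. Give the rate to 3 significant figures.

R ≈ 33.0 mm/hr; total ≈ 462 mm

Column moisture flux per unit crosswind length is F = V × PW.
Inflow: F_in = 24.9 × 31 = 771.9 mm·m/s
Outflow: F_out = 24.9 × 14.1 = 351.09 mm·m/s
Steady-state rate R = (F_in − F_out)/L = (771.9 − 351.09) / 45900 m = 9.168e-03 mm/s.
R = 9.168e-03 × 3600 = 33.0 mm/hr.
Over 14 h: total = 33.0 × 14 = 462 mm.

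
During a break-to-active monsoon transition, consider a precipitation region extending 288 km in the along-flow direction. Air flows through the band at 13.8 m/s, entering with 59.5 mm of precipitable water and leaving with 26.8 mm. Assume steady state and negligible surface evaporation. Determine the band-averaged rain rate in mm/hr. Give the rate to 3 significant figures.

R ≈ 5.64 mm/hr

Column moisture flux per unit crosswind length is F = V × PW.
Inflow: F_in = 13.8 × 59.5 = 821.1 mm·m/s
Outflow: F_out = 13.8 × 26.8 = 369.84 mm·m/s
Steady-state rate R = (F_in − F_out)/L = (821.1 − 369.84) / 288000 m = 1.567e-03 mm/s.
R = 1.567e-03 × 3600 = 5.64 mm/hr.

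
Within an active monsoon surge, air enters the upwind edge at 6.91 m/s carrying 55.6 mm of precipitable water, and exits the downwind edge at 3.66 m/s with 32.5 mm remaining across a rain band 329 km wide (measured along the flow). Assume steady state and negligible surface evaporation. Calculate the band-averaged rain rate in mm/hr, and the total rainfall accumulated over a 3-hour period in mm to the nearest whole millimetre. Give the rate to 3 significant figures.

Column moisture flux per unit crosswind length is F = V × PW.
Inflow: F_in = 6.91 × 55.6 = 384.196 mm·m/s
Outflow: F_out = 3.66 × 32.5 = 118.95 mm·m/s
Steady-state rate R = (F_in − F_out)/L = (384.196 − 118.95) / 329000 m = 8.062e-04 mm/s.
R = 8.062e-04 × 3600 = 2.90 mm/hr.
Over 3 h: total = 2.90 × 3 = 8.7 ≈ 9 mm.

R ≈ 2.90 mm/hr; total ≈ 9 mm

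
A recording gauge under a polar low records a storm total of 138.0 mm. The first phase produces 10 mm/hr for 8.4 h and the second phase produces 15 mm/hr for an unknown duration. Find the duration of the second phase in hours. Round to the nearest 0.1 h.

duration ≈ 3.6 h

Known phases: 10 × 8.4 = 84 mm.
Remaining depth = 138.0 − 84 = 54 mm.
Duration = 54 / 15 = 3.6 h.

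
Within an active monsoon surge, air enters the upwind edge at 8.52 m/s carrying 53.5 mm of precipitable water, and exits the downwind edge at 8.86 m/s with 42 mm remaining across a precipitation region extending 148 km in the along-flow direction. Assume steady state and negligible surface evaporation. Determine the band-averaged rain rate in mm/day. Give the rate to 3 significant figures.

Column moisture flux per unit crosswind length is F = V × PW.
Inflow: F_in = 8.52 × 53.5 = 455.82 mm·m/s
Outflow: F_out = 8.86 × 42 = 372.12 mm·m/s
Steady-state rate R = (F_in − F_out)/L = (455.82 − 372.12) / 148000 m = 5.655e-04 mm/s.
R = 5.655e-04 × 3600 × 24 = 48.9 mm/day.

R ≈ 48.9 mm/day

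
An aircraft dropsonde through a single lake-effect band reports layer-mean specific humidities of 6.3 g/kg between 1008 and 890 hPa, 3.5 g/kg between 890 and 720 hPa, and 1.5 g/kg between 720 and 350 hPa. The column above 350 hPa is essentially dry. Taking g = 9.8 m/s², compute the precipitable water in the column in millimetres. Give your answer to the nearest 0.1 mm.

Precipitable water is the column-integrated vapour mass per unit area: PW = (1/g) Σ q̄ Δp, with q in kg/kg and Δp in Pa (1 kg/m² of water = 1 mm).
Layer 1008–890 hPa: Δp = 118 hPa = 11800 Pa, q̄ = 0.0063 kg/kg → 0.0063 × 11800 / 9.8 = 7.59 mm
Layer 890–720 hPa: Δp = 170 hPa = 17000 Pa, q̄ = 0.0035 kg/kg → 0.0035 × 17000 / 9.8 = 6.07 mm
Layer 720–350 hPa: Δp = 370 hPa = 37000 Pa, q̄ = 0.0015 kg/kg → 0.0015 × 37000 / 9.8 = 5.66 mm
PW = 7.59 + 6.07 + 5.66 = 19.32 ≈ 19.3 mm.

PW ≈ 19.3 mm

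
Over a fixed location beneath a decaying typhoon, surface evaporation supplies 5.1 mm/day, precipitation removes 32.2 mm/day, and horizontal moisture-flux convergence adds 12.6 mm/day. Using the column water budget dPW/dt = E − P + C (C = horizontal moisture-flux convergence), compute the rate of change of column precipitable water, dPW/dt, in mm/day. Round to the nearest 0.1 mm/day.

dPW/dt ≈ -14.5 mm/day

dPW/dt = E − P + C = 5.1 − 32.2 + (12.6) = -14.5 mm/day.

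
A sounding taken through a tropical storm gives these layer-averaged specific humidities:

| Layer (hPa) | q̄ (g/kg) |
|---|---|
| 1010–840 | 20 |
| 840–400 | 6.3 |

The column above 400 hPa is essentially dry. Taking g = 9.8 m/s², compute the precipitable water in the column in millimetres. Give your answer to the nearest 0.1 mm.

PW ≈ 63.0 mm

Precipitable water is the column-integrated vapour mass per unit area: PW = (1/g) Σ q̄ Δp, with q in kg/kg and Δp in Pa (1 kg/m² of water = 1 mm).
Layer 1010–840 hPa: Δp = 170 hPa = 17000 Pa, q̄ = 0.02 kg/kg → 0.02 × 17000 / 9.8 = 34.69 mm
Layer 840–400 hPa: Δp = 440 hPa = 44000 Pa, q̄ = 0.0063 kg/kg → 0.0063 × 44000 / 9.8 = 28.29 mm
PW = 34.69 + 28.29 = 62.98 ≈ 63.0 mm.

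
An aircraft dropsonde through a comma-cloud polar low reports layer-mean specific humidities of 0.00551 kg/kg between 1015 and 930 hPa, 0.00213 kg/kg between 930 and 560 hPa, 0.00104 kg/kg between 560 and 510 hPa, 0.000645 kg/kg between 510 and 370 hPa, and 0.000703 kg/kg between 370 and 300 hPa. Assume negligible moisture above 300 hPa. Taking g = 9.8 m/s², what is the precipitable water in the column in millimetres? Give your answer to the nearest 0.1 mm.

Precipitable water is the column-integrated vapour mass per unit area: PW = (1/g) Σ q̄ Δp, with q in kg/kg and Δp in Pa (1 kg/m² of water = 1 mm).
Layer 1015–930 hPa: Δp = 85 hPa = 8500 Pa, q̄ = 0.00551 kg/kg → 0.00551 × 8500 / 9.8 = 4.78 mm
Layer 930–560 hPa: Δp = 370 hPa = 37000 Pa, q̄ = 0.00213 kg/kg → 0.00213 × 37000 / 9.8 = 8.04 mm
Layer 560–510 hPa: Δp = 50 hPa = 5000 Pa, q̄ = 0.00104 kg/kg → 0.00104 × 5000 / 9.8 = 0.53 mm
Layer 510–370 hPa: Δp = 140 hPa = 14000 Pa, q̄ = 0.000645 kg/kg → 0.000645 × 14000 / 9.8 = 0.92 mm
Layer 370–300 hPa: Δp = 70 hPa = 7000 Pa, q̄ = 0.000703 kg/kg → 0.000703 × 7000 / 9.8 = 0.50 mm
PW = 4.78 + 8.04 + 0.53 + 0.92 + 0.50 = 14.77 ≈ 14.8 mm.

PW ≈ 14.8 mm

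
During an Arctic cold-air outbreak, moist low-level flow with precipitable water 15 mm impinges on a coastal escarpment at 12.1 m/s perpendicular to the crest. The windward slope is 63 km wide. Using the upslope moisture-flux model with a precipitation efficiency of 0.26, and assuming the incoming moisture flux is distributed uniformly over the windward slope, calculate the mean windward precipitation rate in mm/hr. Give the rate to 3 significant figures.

R ≈ 2.70 mm/hr

Incoming column moisture flux per unit ridge length: F = V × PW = 12.1 × 15 = 181.5 mm·m/s.
Spread over the 63 km slope with efficiency ε = 0.26: R = ε·F/W = 0.26 × 181.5 / 63000 m = 7.490e-04 mm/s.
R = 7.490e-04 × 3600 = 2.70 mm/hr.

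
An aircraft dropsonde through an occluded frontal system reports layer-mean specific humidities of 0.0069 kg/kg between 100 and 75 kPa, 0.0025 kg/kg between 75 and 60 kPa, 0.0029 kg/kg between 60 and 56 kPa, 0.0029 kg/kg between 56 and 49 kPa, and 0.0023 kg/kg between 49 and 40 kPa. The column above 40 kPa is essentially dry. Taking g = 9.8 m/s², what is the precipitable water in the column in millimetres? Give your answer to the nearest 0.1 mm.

Precipitable water is the column-integrated vapour mass per unit area: PW = (1/g) Σ q̄ Δp, with q in kg/kg and Δp in Pa (1 kg/m² of water = 1 mm).
Layer 100–75 kPa: Δp = 250 hPa = 25000 Pa, q̄ = 0.0069 kg/kg → 0.0069 × 25000 / 9.8 = 17.60 mm
Layer 75–60 kPa: Δp = 150 hPa = 15000 Pa, q̄ = 0.0025 kg/kg → 0.0025 × 15000 / 9.8 = 3.83 mm
Layer 60–56 kPa: Δp = 40 hPa = 4000 Pa, q̄ = 0.0029 kg/kg → 0.0029 × 4000 / 9.8 = 1.18 mm
Layer 56–49 kPa: Δp = 70 hPa = 7000 Pa, q̄ = 0.0029 kg/kg → 0.0029 × 7000 / 9.8 = 2.07 mm
Layer 49–40 kPa: Δp = 90 hPa = 9000 Pa, q̄ = 0.0023 kg/kg → 0.0023 × 9000 / 9.8 = 2.11 mm
PW = 17.60 + 3.83 + 1.18 + 2.07 + 2.11 = 26.79 ≈ 26.8 mm.

PW ≈ 26.8 mm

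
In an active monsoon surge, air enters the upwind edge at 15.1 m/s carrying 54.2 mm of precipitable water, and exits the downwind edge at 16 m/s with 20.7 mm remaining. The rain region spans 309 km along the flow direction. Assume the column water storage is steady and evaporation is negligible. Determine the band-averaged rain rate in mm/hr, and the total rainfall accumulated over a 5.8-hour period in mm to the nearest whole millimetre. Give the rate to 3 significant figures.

Column moisture flux per unit crosswind length is F = V × PW.
Inflow: F_in = 15.1 × 54.2 = 818.42 mm·m/s
Outflow: F_out = 16 × 20.7 = 331.2 mm·m/s
Steady-state rate R = (F_in − F_out)/L = (818.42 − 331.2) / 309000 m = 1.577e-03 mm/s.
R = 1.577e-03 × 3600 = 5.68 mm/hr.
Over 5.8 h: total = 5.68 × 5.8 = 32.944 ≈ 33 mm.

R ≈ 5.68 mm/hr; total ≈ 33 mm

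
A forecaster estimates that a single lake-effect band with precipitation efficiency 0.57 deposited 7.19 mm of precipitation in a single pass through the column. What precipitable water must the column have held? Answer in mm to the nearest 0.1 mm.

PW ≈ 12.6 mm

PW = precipitation / ε = 7.19 / 0.57 = 12.6 mm.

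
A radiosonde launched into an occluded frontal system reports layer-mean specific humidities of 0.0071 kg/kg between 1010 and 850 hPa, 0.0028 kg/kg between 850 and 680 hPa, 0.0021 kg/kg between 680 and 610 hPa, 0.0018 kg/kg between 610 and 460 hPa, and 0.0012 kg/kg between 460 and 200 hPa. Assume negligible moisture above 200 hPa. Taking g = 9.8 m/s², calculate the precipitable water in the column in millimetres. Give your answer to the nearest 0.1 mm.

PW ≈ 23.9 mm

Precipitable water is the column-integrated vapour mass per unit area: PW = (1/g) Σ q̄ Δp, with q in kg/kg and Δp in Pa (1 kg/m² of water = 1 mm).
Layer 1010–850 hPa: Δp = 160 hPa = 16000 Pa, q̄ = 0.0071 kg/kg → 0.0071 × 16000 / 9.8 = 11.59 mm
Layer 850–680 hPa: Δp = 170 hPa = 17000 Pa, q̄ = 0.0028 kg/kg → 0.0028 × 17000 / 9.8 = 4.86 mm
Layer 680–610 hPa: Δp = 70 hPa = 7000 Pa, q̄ = 0.0021 kg/kg → 0.0021 × 7000 / 9.8 = 1.50 mm
Layer 610–460 hPa: Δp = 150 hPa = 15000 Pa, q̄ = 0.0018 kg/kg → 0.0018 × 15000 / 9.8 = 2.76 mm
Layer 460–200 hPa: Δp = 260 hPa = 26000 Pa, q̄ = 0.0012 kg/kg → 0.0012 × 26000 / 9.8 = 3.18 mm
PW = 11.59 + 4.86 + 1.50 + 2.76 + 3.18 = 23.89 ≈ 23.9 mm.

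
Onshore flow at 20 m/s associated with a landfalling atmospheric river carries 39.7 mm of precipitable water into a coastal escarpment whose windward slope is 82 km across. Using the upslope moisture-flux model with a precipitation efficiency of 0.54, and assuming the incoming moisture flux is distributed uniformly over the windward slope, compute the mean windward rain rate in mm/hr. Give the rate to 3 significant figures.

R ≈ 18.8 mm/hr

Incoming column moisture flux per unit ridge length: F = V × PW = 20 × 39.7 = 794 mm·m/s.
Spread over the 82 km slope with efficiency ε = 0.54: R = ε·F/W = 0.54 × 794 / 82000 m = 5.229e-03 mm/s.
R = 5.229e-03 × 3600 = 18.8 mm/hr.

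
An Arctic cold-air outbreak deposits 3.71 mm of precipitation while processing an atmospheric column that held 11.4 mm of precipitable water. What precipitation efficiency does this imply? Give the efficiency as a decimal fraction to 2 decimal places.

ε ≈ 0.33

ε = precipitation / PW = 3.71 / 11.4 = 0.33.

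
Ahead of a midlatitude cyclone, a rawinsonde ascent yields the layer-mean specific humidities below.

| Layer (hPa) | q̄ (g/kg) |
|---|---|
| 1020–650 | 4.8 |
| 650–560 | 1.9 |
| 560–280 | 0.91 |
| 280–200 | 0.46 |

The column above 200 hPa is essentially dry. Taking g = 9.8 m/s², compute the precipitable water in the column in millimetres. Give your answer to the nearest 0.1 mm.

Precipitable water is the column-integrated vapour mass per unit area: PW = (1/g) Σ q̄ Δp, with q in kg/kg and Δp in Pa (1 kg/m² of water = 1 mm).
Layer 1020–650 hPa: Δp = 370 hPa = 37000 Pa, q̄ = 0.0048 kg/kg → 0.0048 × 37000 / 9.8 = 18.12 mm
Layer 650–560 hPa: Δp = 90 hPa = 9000 Pa, q̄ = 0.0019 kg/kg → 0.0019 × 9000 / 9.8 = 1.74 mm
Layer 560–280 hPa: Δp = 280 hPa = 28000 Pa, q̄ = 0.00091 kg/kg → 0.00091 × 28000 / 9.8 = 2.60 mm
Layer 280–200 hPa: Δp = 80 hPa = 8000 Pa, q̄ = 0.00046 kg/kg → 0.00046 × 8000 / 9.8 = 0.38 mm
PW = 18.12 + 1.74 + 2.60 + 0.38 = 22.84 ≈ 22.8 mm.

PW ≈ 22.8 mm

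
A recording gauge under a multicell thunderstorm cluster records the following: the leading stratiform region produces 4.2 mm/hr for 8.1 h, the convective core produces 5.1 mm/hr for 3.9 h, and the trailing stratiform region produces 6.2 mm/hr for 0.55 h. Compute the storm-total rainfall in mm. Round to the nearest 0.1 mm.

total ≈ 57.3 mm

Total = Σ Rᵢ Δtᵢ = 4.2 × 8.1 + 5.1 × 3.9 + 6.2 × 0.55
      = 34.02 + 19.89 + 3.41 = 57.3 mm.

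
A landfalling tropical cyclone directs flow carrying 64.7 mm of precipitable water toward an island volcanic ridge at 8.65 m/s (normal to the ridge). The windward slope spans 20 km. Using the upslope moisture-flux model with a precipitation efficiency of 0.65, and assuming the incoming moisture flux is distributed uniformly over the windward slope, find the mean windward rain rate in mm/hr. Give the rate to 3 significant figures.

R ≈ 65.5 mm/hr

Incoming column moisture flux per unit ridge length: F = V × PW = 8.65 × 64.7 = 559.655 mm·m/s.
Spread over the 20 km slope with efficiency ε = 0.65: R = ε·F/W = 0.65 × 559.655 / 20000 m = 1.819e-02 mm/s.
R = 1.819e-02 × 3600 = 65.5 mm/hr.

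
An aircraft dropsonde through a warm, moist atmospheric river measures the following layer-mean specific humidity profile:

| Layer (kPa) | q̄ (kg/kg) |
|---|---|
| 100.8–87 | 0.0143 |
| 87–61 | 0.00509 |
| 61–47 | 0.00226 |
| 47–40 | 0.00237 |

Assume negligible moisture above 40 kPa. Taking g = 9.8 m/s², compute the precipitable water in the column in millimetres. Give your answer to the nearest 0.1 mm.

Precipitable water is the column-integrated vapour mass per unit area: PW = (1/g) Σ q̄ Δp, with q in kg/kg and Δp in Pa (1 kg/m² of water = 1 mm).
Layer 100.8–87 kPa: Δp = 138 hPa = 13800 Pa, q̄ = 0.0143 kg/kg → 0.0143 × 13800 / 9.8 = 20.14 mm
Layer 87–61 kPa: Δp = 260 hPa = 26000 Pa, q̄ = 0.00509 kg/kg → 0.00509 × 26000 / 9.8 = 13.50 mm
Layer 61–47 kPa: Δp = 140 hPa = 14000 Pa, q̄ = 0.00226 kg/kg → 0.00226 × 14000 / 9.8 = 3.23 mm
Layer 47–40 kPa: Δp = 70 hPa = 7000 Pa, q̄ = 0.00237 kg/kg → 0.00237 × 7000 / 9.8 = 1.69 mm
PW = 20.14 + 13.50 + 3.23 + 1.69 = 38.56 ≈ 38.6 mm.

PW ≈ 38.6 mm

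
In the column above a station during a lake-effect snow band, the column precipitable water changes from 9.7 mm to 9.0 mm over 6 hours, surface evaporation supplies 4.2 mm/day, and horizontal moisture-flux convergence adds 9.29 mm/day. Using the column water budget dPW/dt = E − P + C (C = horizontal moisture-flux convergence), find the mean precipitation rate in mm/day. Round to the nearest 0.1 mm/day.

P ≈ 16.3 mm/day

dPW/dt = (9.0 − 9.7) mm / (6/24 day) = -2.800 mm/day.
P = E + C − dPW/dt = 4.2 + (9.29) − (-2.800) = 16.3 mm/day.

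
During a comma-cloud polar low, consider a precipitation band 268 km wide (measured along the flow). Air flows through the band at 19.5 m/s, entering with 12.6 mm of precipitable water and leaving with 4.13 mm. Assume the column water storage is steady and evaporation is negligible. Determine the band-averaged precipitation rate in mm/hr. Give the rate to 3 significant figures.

R ≈ 2.22 mm/hr

Column moisture flux per unit crosswind length is F = V × PW.
Inflow: F_in = 19.5 × 12.6 = 245.7 mm·m/s
Outflow: F_out = 19.5 × 4.13 = 80.535 mm·m/s
Steady-state rate R = (F_in − F_out)/L = (245.7 − 80.535) / 268000 m = 6.163e-04 mm/s.
R = 6.163e-04 × 3600 = 2.22 mm/hr.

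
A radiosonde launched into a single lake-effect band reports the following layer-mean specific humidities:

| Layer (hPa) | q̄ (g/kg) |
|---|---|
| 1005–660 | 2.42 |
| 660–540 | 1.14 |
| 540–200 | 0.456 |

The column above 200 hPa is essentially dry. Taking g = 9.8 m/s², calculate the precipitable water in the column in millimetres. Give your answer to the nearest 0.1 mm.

PW ≈ 11.5 mm

Precipitable water is the column-integrated vapour mass per unit area: PW = (1/g) Σ q̄ Δp, with q in kg/kg and Δp in Pa (1 kg/m² of water = 1 mm).
Layer 1005–660 hPa: Δp = 345 hPa = 34500 Pa, q̄ = 0.00242 kg/kg → 0.00242 × 34500 / 9.8 = 8.52 mm
Layer 660–540 hPa: Δp = 120 hPa = 12000 Pa, q̄ = 0.00114 kg/kg → 0.00114 × 12000 / 9.8 = 1.40 mm
Layer 540–200 hPa: Δp = 340 hPa = 34000 Pa, q̄ = 0.000456 kg/kg → 0.000456 × 34000 / 9.8 = 1.58 mm
PW = 8.52 + 1.40 + 1.58 = 11.50 ≈ 11.5 mm.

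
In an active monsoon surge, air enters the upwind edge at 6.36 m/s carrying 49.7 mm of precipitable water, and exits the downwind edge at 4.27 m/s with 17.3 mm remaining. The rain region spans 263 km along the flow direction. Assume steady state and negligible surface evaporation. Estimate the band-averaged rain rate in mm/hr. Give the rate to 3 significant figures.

Column moisture flux per unit crosswind length is F = V × PW.
Inflow: F_in = 6.36 × 49.7 = 316.092 mm·m/s
Outflow: F_out = 4.27 × 17.3 = 73.871 mm·m/s
Steady-state rate R = (F_in − F_out)/L = (316.092 − 73.871) / 263000 m = 9.210e-04 mm/s.
R = 9.210e-04 × 3600 = 3.32 mm/hr.

R ≈ 3.32 mm/hr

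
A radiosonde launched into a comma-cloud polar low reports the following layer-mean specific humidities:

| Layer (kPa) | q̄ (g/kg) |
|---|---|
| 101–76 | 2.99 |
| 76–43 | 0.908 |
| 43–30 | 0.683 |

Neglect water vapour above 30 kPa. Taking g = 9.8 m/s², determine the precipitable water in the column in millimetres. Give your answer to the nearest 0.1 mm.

PW ≈ 11.6 mm

Precipitable water is the column-integrated vapour mass per unit area: PW = (1/g) Σ q̄ Δp, with q in kg/kg and Δp in Pa (1 kg/m² of water = 1 mm).
Layer 101–76 kPa: Δp = 250 hPa = 25000 Pa, q̄ = 0.00299 kg/kg → 0.00299 × 25000 / 9.8 = 7.63 mm
Layer 76–43 kPa: Δp = 330 hPa = 33000 Pa, q̄ = 0.000908 kg/kg → 0.000908 × 33000 / 9.8 = 3.06 mm
Layer 43–30 kPa: Δp = 130 hPa = 13000 Pa, q̄ = 0.000683 kg/kg → 0.000683 × 13000 / 9.8 = 0.91 mm
PW = 7.63 + 3.06 + 0.91 = 11.60 ≈ 11.6 mm.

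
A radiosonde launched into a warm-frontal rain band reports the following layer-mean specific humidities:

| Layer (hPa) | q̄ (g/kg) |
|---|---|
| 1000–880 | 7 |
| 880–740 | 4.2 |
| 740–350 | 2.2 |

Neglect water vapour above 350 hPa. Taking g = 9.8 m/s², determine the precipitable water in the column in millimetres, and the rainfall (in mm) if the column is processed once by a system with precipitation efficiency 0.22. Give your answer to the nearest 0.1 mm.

PW ≈ 23.3 mm; rainfall ≈ 5.1 mm

Precipitable water is the column-integrated vapour mass per unit area: PW = (1/g) Σ q̄ Δp, with q in kg/kg and Δp in Pa (1 kg/m² of water = 1 mm).
Layer 1000–880 hPa: Δp = 120 hPa = 12000 Pa, q̄ = 0.007 kg/kg → 0.007 × 12000 / 9.8 = 8.57 mm
Layer 880–740 hPa: Δp = 140 hPa = 14000 Pa, q̄ = 0.0042 kg/kg → 0.0042 × 14000 / 9.8 = 6.00 mm
Layer 740–350 hPa: Δp = 390 hPa = 39000 Pa, q̄ = 0.0022 kg/kg → 0.0022 × 39000 / 9.8 = 8.76 mm
PW = 8.57 + 6.00 + 8.76 = 23.33 ≈ 23.3 mm.
Rainfall = ε × PW = 0.22 × 23.3 = 5.1 mm.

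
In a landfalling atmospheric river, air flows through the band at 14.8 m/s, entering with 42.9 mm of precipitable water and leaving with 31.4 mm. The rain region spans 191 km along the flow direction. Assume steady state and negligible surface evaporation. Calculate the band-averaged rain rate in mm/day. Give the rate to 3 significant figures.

Column moisture flux per unit crosswind length is F = V × PW.
Inflow: F_in = 14.8 × 42.9 = 634.92 mm·m/s
Outflow: F_out = 14.8 × 31.4 = 464.72 mm·m/s
Steady-state rate R = (F_in − F_out)/L = (634.92 − 464.72) / 191000 m = 8.911e-04 mm/s.
R = 8.911e-04 × 3600 × 24 = 77.0 mm/day.

R ≈ 77.0 mm/day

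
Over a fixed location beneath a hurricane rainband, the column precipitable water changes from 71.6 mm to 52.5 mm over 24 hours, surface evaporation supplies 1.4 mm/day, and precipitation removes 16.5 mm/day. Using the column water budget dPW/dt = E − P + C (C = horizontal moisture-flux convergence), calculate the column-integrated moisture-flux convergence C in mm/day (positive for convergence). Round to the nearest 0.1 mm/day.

dPW/dt = (52.5 − 71.6) mm / (24/24 day) = -19.100 mm/day.
C = dPW/dt − E + P = (-19.100) − 1.4 + 16.5 = -4.0 mm/day.

C ≈ -4.0 mm/day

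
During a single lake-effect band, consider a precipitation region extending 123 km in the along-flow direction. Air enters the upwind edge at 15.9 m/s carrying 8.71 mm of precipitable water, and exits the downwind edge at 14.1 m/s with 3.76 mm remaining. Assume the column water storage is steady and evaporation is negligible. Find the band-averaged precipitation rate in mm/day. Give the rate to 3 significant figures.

R ≈ 60.0 mm/day

Column moisture flux per unit crosswind length is F = V × PW.
Inflow: F_in = 15.9 × 8.71 = 138.489 mm·m/s
Outflow: F_out = 14.1 × 3.76 = 53.016 mm·m/s
Steady-state rate R = (F_in − F_out)/L = (138.489 − 53.016) / 123000 m = 6.949e-04 mm/s.
R = 6.949e-04 × 3600 × 24 = 60.0 mm/day.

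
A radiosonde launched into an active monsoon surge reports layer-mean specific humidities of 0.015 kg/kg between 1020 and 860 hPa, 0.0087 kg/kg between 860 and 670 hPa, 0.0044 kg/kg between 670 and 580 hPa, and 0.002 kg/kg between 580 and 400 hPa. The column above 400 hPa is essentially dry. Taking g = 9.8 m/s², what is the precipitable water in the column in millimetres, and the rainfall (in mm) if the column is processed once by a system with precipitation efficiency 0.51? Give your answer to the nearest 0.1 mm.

Precipitable water is the column-integrated vapour mass per unit area: PW = (1/g) Σ q̄ Δp, with q in kg/kg and Δp in Pa (1 kg/m² of water = 1 mm).
Layer 1020–860 hPa: Δp = 160 hPa = 16000 Pa, q̄ = 0.015 kg/kg → 0.015 × 16000 / 9.8 = 24.49 mm
Layer 860–670 hPa: Δp = 190 hPa = 19000 Pa, q̄ = 0.0087 kg/kg → 0.0087 × 19000 / 9.8 = 16.87 mm
Layer 670–580 hPa: Δp = 90 hPa = 9000 Pa, q̄ = 0.0044 kg/kg → 0.0044 × 9000 / 9.8 = 4.04 mm
Layer 580–400 hPa: Δp = 180 hPa = 18000 Pa, q̄ = 0.002 kg/kg → 0.002 × 18000 / 9.8 = 3.67 mm
PW = 24.49 + 16.87 + 4.04 + 3.67 = 49.07 ≈ 49.1 mm.
Rainfall = ε × PW = 0.51 × 49.1 = 25.0 mm.

PW ≈ 49.1 mm; rainfall ≈ 25.0 mm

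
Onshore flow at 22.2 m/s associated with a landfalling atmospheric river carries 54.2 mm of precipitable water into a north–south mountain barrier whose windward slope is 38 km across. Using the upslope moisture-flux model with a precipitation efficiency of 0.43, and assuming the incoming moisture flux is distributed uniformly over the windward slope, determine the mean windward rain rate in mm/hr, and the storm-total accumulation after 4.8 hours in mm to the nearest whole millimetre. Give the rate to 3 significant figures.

R ≈ 49.0 mm/hr; total ≈ 235 mm

Incoming column moisture flux per unit ridge length: F = V × PW = 22.2 × 54.2 = 1203.24 mm·m/s.
Spread over the 38 km slope with efficiency ε = 0.43: R = ε·F/W = 0.43 × 1203.24 / 38000 m = 1.362e-02 mm/s.
R = 1.362e-02 × 3600 = 49.0 mm/hr.
Over 4.8 h: total = 49.0 × 4.8 = 235.2 ≈ 235 mm.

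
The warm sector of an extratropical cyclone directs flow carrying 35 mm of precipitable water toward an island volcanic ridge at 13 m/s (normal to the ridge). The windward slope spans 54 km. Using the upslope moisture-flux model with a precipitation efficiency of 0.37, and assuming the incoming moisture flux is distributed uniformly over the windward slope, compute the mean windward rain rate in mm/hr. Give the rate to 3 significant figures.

Incoming column moisture flux per unit ridge length: F = V × PW = 13 × 35 = 455 mm·m/s.
Spread over the 54 km slope with efficiency ε = 0.37: R = ε·F/W = 0.37 × 455 / 54000 m = 3.118e-03 mm/s.
R = 3.118e-03 × 3600 = 11.2 mm/hr.

R ≈ 11.2 mm/hr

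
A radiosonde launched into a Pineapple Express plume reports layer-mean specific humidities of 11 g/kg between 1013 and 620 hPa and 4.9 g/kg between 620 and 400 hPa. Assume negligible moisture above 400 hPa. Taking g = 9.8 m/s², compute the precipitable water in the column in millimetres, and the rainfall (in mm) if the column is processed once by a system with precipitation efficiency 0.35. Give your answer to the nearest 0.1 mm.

Precipitable water is the column-integrated vapour mass per unit area: PW = (1/g) Σ q̄ Δp, with q in kg/kg and Δp in Pa (1 kg/m² of water = 1 mm).
Layer 1013–620 hPa: Δp = 393 hPa = 39300 Pa, q̄ = 0.011 kg/kg → 0.011 × 39300 / 9.8 = 44.11 mm
Layer 620–400 hPa: Δp = 220 hPa = 22000 Pa, q̄ = 0.0049 kg/kg → 0.0049 × 22000 / 9.8 = 11.00 mm
PW = 44.11 + 11.00 = 55.11 ≈ 55.1 mm.
Rainfall = ε × PW = 0.35 × 55.1 = 19.3 mm.

PW ≈ 55.1 mm; rainfall ≈ 19.3 mm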